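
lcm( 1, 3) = 3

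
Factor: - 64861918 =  - 2^1*11^1* 41^1*71909^1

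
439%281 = 158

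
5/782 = 5/782 = 0.01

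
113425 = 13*8725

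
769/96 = 769/96 = 8.01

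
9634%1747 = 899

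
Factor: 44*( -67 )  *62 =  - 2^3*11^1*31^1 * 67^1 = - 182776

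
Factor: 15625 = 5^6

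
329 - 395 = -66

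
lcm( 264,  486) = 21384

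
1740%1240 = 500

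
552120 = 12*46010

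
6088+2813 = 8901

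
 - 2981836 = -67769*44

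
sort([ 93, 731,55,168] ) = [ 55, 93,168 , 731]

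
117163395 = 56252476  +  60910919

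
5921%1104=401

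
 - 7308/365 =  - 7308/365 = - 20.02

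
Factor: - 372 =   -  2^2* 3^1*31^1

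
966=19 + 947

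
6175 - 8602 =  - 2427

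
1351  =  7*193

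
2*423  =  846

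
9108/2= 4554  =  4554.00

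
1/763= 1/763 = 0.00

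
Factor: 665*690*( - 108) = - 2^3*3^4*5^2*7^1 * 19^1 * 23^1 = - 49555800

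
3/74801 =3/74801  =  0.00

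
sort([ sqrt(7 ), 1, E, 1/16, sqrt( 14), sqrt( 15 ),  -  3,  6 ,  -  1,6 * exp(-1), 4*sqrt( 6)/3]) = [-3,  -  1, 1/16,  1, 6 * exp( - 1),sqrt( 7), E,4 * sqrt( 6 )/3,sqrt ( 14) , sqrt(15),6 ]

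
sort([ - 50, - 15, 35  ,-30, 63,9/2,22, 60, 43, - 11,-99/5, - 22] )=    [ - 50, - 30 , -22, - 99/5, - 15, - 11,  9/2, 22,35, 43,60, 63 ] 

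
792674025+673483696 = 1466157721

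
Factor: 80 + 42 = 2^1*61^1 = 122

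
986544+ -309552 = 676992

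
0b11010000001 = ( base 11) 1284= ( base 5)23130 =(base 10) 1665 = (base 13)9b1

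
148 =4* 37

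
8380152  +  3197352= 11577504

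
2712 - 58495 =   -  55783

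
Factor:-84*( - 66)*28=2^5*3^2*7^2*11^1 = 155232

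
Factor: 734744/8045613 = 2^3*3^( - 2) *29^1*37^(-2)*653^ ( - 1 )*3167^1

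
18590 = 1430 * 13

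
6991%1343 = 276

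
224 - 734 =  - 510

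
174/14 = 12 + 3/7 = 12.43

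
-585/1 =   -  585 = - 585.00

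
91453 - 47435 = 44018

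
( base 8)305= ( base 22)8L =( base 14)101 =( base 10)197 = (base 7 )401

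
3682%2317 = 1365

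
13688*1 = 13688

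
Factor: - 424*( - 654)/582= 46216/97 = 2^3*53^1*97^(-1)*109^1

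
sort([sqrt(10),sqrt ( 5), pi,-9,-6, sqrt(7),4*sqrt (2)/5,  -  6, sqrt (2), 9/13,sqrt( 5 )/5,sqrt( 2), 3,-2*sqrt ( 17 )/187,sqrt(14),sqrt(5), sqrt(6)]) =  [-9, - 6, - 6 , - 2*sqrt(17)/187,sqrt (5 )/5, 9/13, 4*sqrt( 2)/5,sqrt( 2), sqrt( 2) , sqrt( 5), sqrt( 5 ),sqrt(6),sqrt(7),3 , pi, sqrt( 10),sqrt(14)] 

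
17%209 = 17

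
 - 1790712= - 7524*238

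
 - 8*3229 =  -  25832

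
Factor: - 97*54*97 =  - 508086 = - 2^1*3^3 * 97^2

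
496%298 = 198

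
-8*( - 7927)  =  63416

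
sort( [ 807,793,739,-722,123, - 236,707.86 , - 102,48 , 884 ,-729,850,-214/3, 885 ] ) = [-729, - 722 , - 236, - 102, - 214/3, 48, 123,707.86,739,793 , 807,850,884,885]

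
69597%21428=5313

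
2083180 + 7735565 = 9818745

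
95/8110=19/1622 = 0.01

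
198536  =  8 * 24817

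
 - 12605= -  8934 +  - 3671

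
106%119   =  106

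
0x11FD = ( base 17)FFF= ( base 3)20022120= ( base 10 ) 4605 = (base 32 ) 4FT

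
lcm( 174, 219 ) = 12702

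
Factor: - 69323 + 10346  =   - 3^2*6553^1= - 58977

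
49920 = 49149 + 771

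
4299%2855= 1444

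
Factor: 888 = 2^3 * 3^1*37^1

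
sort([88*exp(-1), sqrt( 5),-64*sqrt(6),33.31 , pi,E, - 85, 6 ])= [ - 64 *sqrt(6),-85, sqrt( 5),E,pi , 6, 88 * exp (-1),33.31] 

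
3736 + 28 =3764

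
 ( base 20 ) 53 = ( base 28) 3j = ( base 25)43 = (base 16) 67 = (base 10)103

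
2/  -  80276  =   - 1+40137/40138 = -  0.00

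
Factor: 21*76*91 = 2^2*3^1 * 7^2*13^1*19^1 = 145236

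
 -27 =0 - 27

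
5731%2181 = 1369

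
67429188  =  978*68946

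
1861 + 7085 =8946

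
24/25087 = 24/25087= 0.00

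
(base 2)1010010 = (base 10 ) 82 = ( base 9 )101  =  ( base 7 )145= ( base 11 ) 75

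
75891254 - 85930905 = - 10039651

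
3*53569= 160707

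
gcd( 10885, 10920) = 35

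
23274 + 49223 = 72497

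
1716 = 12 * 143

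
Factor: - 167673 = -3^1*11^1*5081^1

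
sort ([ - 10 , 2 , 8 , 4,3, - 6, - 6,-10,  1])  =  [ - 10, - 10, - 6, - 6,1, 2 , 3,4,  8] 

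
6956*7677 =53401212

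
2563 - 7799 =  - 5236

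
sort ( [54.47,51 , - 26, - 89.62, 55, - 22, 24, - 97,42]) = [ - 97,  -  89.62, - 26, - 22,24, 42,51,  54.47,55]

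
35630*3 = 106890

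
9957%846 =651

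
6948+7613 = 14561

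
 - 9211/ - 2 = 4605 + 1/2 = 4605.50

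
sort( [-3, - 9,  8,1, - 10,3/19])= [ - 10, -9, - 3 , 3/19,1,8]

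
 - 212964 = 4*( - 53241)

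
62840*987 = 62023080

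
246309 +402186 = 648495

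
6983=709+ 6274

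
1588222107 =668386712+919835395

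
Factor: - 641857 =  - 29^1*22133^1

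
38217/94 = 406 + 53/94 =406.56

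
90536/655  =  138 + 146/655= 138.22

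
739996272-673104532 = 66891740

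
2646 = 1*2646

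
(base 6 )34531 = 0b1001101010111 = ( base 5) 124301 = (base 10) 4951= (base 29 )5pl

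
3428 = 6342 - 2914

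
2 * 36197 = 72394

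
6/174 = 1/29 = 0.03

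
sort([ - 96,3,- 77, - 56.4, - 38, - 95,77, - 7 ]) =[ - 96, - 95 , - 77, - 56.4, - 38, - 7 , 3 , 77 ]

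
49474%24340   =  794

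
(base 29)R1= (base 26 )144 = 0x310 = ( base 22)1de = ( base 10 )784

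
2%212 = 2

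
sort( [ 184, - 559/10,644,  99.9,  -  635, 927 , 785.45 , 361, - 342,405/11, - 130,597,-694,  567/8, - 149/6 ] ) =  [-694, - 635, - 342, - 130 , - 559/10,-149/6,405/11, 567/8,99.9, 184,361,  597, 644,785.45, 927 ]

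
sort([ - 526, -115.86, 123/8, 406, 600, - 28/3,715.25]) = [ - 526, - 115.86,-28/3,123/8,406,600,715.25] 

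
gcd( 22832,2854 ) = 2854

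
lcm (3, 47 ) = 141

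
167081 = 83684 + 83397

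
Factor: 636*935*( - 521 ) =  - 309817860 = - 2^2*3^1*5^1*11^1 *17^1 * 53^1*521^1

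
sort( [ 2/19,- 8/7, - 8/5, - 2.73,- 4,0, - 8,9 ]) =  [ - 8,-4, - 2.73, - 8/5,- 8/7,0, 2/19, 9 ]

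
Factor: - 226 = - 2^1*113^1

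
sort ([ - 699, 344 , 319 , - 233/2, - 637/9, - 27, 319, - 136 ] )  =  [- 699, - 136, - 233/2, - 637/9 , - 27,319,  319,344]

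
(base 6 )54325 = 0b1110100101101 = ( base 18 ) 150H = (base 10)7469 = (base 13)3527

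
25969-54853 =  - 28884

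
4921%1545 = 286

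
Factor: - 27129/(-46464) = 9043/15488   =  2^(-7)*11^( - 2)  *9043^1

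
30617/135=30617/135  =  226.79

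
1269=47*27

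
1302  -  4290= -2988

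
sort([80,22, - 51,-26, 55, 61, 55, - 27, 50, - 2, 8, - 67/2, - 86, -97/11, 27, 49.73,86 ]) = [ - 86,  -  51, - 67/2, - 27, -26, - 97/11, - 2 , 8, 22,27, 49.73,50, 55,55, 61 , 80,86 ] 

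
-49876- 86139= - 136015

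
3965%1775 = 415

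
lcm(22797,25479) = 433143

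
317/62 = 317/62 = 5.11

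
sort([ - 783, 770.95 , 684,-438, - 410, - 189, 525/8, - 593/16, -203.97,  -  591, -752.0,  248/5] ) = [ - 783,-752.0, - 591,  -  438 , - 410, - 203.97,-189 , - 593/16 , 248/5,525/8 , 684,  770.95]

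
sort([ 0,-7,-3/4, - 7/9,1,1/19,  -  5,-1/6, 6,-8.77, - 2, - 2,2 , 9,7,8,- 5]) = [- 8.77,-7,  -  5, - 5, - 2,-2, - 7/9, - 3/4, - 1/6,0,1/19,1,2,6,7 , 8, 9]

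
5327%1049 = 82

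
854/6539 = 854/6539 = 0.13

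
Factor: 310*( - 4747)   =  -1471570 = - 2^1*5^1*31^1*47^1  *  101^1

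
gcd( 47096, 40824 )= 56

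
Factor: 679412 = 2^2*29^1 *5857^1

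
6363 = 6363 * 1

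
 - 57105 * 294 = -16788870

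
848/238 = 3 + 67/119 = 3.56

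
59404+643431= 702835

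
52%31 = 21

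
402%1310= 402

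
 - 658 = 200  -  858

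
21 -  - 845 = 866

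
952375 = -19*(-50125) 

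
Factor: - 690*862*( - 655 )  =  389580900= 2^2 * 3^1*5^2*23^1*131^1*431^1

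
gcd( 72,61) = 1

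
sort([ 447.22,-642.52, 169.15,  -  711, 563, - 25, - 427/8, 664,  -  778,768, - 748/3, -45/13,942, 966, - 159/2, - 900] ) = [- 900, - 778,  -  711 , - 642.52, - 748/3, - 159/2, - 427/8, - 25, - 45/13, 169.15, 447.22, 563,  664, 768 , 942, 966 ] 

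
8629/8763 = 8629/8763=0.98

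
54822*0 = 0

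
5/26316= 5/26316 = 0.00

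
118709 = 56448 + 62261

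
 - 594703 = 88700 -683403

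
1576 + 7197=8773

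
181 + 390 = 571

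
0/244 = 0= 0.00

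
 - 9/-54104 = 9/54104 = 0.00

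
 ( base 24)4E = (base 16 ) 6E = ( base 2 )1101110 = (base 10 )110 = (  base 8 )156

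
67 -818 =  - 751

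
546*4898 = 2674308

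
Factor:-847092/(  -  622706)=2^1 *3^1*7^(-1)*19^(  -  1)* 73^1*967^1*  2341^( - 1)  =  423546/311353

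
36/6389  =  36/6389 = 0.01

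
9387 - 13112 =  - 3725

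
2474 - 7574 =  - 5100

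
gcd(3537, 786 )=393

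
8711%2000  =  711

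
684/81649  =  684/81649 =0.01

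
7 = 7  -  0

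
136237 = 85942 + 50295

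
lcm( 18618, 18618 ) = 18618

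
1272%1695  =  1272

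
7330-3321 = 4009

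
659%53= 23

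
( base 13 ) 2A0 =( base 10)468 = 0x1d4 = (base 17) 1a9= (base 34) DQ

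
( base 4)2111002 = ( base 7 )36544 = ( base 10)9538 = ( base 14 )3694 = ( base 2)10010101000010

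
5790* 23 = 133170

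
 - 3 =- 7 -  - 4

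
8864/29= 305 + 19/29 = 305.66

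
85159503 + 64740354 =149899857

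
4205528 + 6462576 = 10668104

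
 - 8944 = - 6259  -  2685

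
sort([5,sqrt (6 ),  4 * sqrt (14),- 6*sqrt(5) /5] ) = [-6*sqrt ( 5) /5,sqrt(6), 5, 4 * sqrt(14)]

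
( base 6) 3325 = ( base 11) 643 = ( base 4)30011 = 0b1100000101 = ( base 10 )773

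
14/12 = 7/6   =  1.17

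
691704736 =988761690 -297056954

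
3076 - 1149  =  1927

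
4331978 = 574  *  7547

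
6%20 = 6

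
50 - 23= 27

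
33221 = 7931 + 25290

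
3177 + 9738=12915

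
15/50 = 3/10 = 0.30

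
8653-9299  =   - 646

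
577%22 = 5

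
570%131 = 46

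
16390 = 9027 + 7363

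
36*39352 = 1416672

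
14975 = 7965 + 7010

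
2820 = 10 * 282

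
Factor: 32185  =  5^1*41^1  *  157^1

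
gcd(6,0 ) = 6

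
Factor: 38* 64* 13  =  31616 = 2^7 * 13^1* 19^1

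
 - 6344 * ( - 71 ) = 450424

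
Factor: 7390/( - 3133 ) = -2^1 * 5^1*13^(-1 )*241^( -1 )*739^1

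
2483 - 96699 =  - 94216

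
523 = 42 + 481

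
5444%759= 131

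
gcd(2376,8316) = 1188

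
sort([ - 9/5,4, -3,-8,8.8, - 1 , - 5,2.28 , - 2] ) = [  -  8,- 5, - 3, - 2, - 9/5,- 1, 2.28 , 4, 8.8 ]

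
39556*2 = 79112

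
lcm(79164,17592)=158328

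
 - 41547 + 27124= - 14423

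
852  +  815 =1667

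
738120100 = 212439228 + 525680872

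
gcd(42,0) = 42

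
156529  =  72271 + 84258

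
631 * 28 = 17668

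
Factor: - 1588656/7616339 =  - 2^4*3^1*23^1*37^( - 1) * 1439^1*205847^( - 1)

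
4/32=1/8  =  0.12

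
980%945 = 35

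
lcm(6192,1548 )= 6192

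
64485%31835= 815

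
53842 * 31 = 1669102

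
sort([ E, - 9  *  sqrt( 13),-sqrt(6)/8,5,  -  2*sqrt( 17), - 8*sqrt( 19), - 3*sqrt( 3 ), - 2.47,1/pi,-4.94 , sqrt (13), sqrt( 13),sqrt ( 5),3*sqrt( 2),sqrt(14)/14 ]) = [ - 8*sqrt ( 19 ), -9*sqrt( 13), - 2*sqrt (17),  -  3* sqrt( 3), - 4.94, - 2.47,  -  sqrt( 6 ) /8,sqrt( 14) /14, 1/pi,sqrt(5),E,sqrt(13),sqrt ( 13), 3 * sqrt(2),5]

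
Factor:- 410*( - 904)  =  370640 =2^4* 5^1*41^1*113^1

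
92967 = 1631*57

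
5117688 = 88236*58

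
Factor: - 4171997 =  - 1319^1*3163^1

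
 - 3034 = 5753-8787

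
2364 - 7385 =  - 5021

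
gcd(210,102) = 6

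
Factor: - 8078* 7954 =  - 64252412 = - 2^2*7^1  *41^1*97^1*577^1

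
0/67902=0 = 0.00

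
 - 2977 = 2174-5151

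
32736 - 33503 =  - 767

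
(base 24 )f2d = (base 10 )8701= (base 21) jf7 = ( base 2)10000111111101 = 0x21fd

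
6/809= 6/809  =  0.01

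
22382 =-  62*( - 361)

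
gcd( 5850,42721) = 1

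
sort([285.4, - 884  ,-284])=[ - 884, - 284,285.4 ] 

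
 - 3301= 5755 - 9056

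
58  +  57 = 115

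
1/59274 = 1/59274 = 0.00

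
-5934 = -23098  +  17164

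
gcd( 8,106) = 2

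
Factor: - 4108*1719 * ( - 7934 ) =56027146968 =2^3*3^2*13^1*79^1*191^1*3967^1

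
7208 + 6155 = 13363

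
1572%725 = 122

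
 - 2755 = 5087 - 7842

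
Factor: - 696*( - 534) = 2^4 * 3^2*29^1*89^1 = 371664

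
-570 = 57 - 627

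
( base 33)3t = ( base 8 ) 200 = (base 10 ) 128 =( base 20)68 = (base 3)11202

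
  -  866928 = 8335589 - 9202517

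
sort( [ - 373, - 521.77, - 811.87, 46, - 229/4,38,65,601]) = [ - 811.87, - 521.77, - 373, - 229/4, 38, 46, 65,601]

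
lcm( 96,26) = 1248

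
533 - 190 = 343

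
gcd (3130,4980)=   10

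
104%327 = 104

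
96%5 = 1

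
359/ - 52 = -7 + 5/52 = - 6.90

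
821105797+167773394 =988879191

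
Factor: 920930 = 2^1*5^1*19^1*37^1*131^1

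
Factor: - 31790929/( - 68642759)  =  31790929^1*68642759^( - 1)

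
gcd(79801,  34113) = 1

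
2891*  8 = 23128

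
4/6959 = 4/6959 = 0.00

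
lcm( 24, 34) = 408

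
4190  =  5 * 838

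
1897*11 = 20867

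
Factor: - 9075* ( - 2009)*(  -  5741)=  - 104668046175=-3^1 * 5^2*7^2 * 11^2*41^1*5741^1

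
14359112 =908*15814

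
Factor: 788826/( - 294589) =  - 2^1*3^1 * 31^1*97^(-1 ) * 3037^( - 1 )*  4241^1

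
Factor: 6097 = 7^1*13^1 *67^1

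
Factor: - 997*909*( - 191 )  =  173098143  =  3^2*101^1*191^1*997^1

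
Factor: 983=983^1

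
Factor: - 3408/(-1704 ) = 2^1 = 2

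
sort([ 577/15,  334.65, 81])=[ 577/15,81,334.65] 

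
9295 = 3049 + 6246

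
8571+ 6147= 14718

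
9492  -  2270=7222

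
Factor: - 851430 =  - 2^1*3^1*5^1*101^1*281^1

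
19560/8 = 2445 = 2445.00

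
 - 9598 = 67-9665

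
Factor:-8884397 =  - 59^1 * 150583^1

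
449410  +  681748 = 1131158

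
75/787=75/787 = 0.10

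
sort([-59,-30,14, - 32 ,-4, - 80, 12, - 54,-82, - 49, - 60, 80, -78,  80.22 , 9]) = [-82,-80,-78, - 60,  -  59, - 54,-49, - 32, - 30,-4,9,12,14,80, 80.22] 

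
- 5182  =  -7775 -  -2593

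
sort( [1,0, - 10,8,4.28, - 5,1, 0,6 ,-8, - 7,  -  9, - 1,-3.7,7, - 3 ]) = [ - 10,  -  9, - 8, -7,  -  5,  -  3.7,-3,-1,0,0, 1,1,4.28, 6,7,  8] 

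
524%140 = 104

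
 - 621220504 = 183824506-805045010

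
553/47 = 553/47 =11.77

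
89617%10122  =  8641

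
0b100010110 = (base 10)278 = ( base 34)86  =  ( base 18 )F8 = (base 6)1142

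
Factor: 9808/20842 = 2^3*17^( - 1 ) = 8/17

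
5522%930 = 872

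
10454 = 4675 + 5779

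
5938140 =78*76130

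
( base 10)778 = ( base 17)2bd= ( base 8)1412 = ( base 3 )1001211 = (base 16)30A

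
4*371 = 1484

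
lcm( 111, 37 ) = 111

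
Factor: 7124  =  2^2*13^1*137^1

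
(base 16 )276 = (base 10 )630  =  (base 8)1166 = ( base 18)1h0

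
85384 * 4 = 341536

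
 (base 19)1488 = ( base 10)8463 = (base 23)FMM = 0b10000100001111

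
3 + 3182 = 3185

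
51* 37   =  1887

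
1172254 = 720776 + 451478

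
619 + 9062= 9681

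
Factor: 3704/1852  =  2 = 2^1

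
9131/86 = 106+15/86 = 106.17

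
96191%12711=7214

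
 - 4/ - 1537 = 4/1537 =0.00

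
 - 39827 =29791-69618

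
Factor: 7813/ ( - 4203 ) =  - 3^( - 2)* 13^1 *467^ ( - 1)*601^1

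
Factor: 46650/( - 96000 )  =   -311/640= - 2^ ( - 7)*5^( - 1)*311^1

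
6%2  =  0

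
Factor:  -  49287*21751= - 3^1*7^1*2347^1*21751^1 = - 1072041537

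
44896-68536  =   -23640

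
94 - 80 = 14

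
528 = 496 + 32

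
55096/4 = 13774  =  13774.00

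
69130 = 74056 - 4926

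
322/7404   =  161/3702 = 0.04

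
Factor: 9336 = 2^3 *3^1*389^1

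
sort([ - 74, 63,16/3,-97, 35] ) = [ - 97, - 74, 16/3,  35,63]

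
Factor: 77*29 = 2233 = 7^1*11^1*29^1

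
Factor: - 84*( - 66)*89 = 2^3*3^2*7^1  *  11^1* 89^1=493416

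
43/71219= 43/71219= 0.00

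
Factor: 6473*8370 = 54179010=2^1*3^3*5^1*31^1*6473^1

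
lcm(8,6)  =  24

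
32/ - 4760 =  - 1 + 591/595 = -0.01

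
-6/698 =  - 1 + 346/349 =-0.01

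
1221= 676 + 545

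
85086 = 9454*9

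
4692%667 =23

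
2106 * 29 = 61074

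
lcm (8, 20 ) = 40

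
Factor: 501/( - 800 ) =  - 2^( - 5 )*3^1*5^ ( -2 ) * 167^1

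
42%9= 6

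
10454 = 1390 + 9064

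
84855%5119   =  2951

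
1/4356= 1/4356 = 0.00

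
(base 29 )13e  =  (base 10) 942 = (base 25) 1CH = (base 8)1656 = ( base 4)32232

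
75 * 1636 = 122700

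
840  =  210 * 4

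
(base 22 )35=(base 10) 71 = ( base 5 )241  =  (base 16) 47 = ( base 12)5b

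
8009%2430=719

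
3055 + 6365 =9420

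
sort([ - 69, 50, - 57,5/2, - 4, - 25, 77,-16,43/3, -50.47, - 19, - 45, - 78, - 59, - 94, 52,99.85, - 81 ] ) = [ - 94, - 81, - 78, - 69, - 59,- 57,-50.47,-45, - 25,  -  19, - 16,-4,5/2,43/3, 50,52,77,99.85 ]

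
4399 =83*53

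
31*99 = 3069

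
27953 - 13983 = 13970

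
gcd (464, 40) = 8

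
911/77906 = 911/77906=0.01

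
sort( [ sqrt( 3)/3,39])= [sqrt (3) /3,39]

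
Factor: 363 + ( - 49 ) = 2^1*157^1 = 314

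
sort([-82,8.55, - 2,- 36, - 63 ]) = [ - 82, - 63, -36,  -  2,8.55 ] 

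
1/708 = 1/708 = 0.00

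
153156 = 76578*2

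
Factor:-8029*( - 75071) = 602745059 = 7^1*31^1*37^1*41^1*1831^1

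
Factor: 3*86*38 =9804 = 2^2 * 3^1*19^1*43^1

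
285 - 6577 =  - 6292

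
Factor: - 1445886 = - 2^1*3^2 * 13^1*37^1*167^1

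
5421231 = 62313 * 87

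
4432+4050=8482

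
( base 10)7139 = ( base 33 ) 6IB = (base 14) 285D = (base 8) 15743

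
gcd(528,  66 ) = 66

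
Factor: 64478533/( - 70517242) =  - 2^(-1)*7^1*19^1*53^( - 1 )*167^1*199^ (- 1)*2903^1*3343^(  -  1)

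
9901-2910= 6991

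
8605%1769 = 1529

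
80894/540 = 40447/270 = 149.80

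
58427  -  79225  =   - 20798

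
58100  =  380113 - 322013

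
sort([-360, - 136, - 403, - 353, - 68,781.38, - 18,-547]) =[ -547,-403, - 360, - 353, - 136, - 68, - 18,781.38] 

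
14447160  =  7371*1960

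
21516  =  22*978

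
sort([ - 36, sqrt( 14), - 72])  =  [ - 72 ,-36, sqrt(14 ) ]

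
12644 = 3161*4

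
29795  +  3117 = 32912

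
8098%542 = 510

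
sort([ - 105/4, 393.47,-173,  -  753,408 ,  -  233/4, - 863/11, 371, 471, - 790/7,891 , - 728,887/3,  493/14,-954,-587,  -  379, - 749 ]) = [ - 954, - 753, - 749, -728, - 587,- 379, - 173, - 790/7, - 863/11,-233/4, - 105/4, 493/14,887/3,  371, 393.47,408, 471, 891]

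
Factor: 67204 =2^2*53^1*317^1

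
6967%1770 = 1657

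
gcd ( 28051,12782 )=1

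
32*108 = 3456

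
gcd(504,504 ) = 504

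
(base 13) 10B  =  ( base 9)220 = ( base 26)6o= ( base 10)180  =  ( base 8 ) 264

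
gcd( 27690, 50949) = 3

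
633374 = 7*90482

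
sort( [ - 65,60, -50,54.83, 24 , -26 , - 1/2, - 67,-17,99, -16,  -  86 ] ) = [ - 86, -67, - 65, - 50, -26, - 17,  -  16, - 1/2  ,  24,54.83, 60, 99 ]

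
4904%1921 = 1062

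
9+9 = 18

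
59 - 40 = 19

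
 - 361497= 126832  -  488329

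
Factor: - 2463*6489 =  - 3^3*7^1*103^1 * 821^1 = - 15982407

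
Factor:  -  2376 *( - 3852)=9152352 = 2^5*3^5 * 11^1*107^1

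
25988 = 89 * 292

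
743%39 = 2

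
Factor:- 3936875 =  - 5^4*6299^1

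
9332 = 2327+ 7005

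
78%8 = 6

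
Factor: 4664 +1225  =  5889 = 3^1*13^1*151^1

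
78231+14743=92974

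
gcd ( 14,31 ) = 1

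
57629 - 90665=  - 33036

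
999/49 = 999/49 = 20.39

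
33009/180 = 11003/60 = 183.38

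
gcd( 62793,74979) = 9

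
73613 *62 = 4564006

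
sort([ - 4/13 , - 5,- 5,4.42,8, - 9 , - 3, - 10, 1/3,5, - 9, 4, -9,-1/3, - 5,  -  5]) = [ - 10, - 9, - 9, - 9, - 5, - 5, - 5, - 5, - 3,-1/3, -4/13,1/3,  4,  4.42,5, 8 ] 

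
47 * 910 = 42770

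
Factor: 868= 2^2*7^1*31^1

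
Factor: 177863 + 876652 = 3^1 * 5^1 * 7^1*11^2*83^1 = 1054515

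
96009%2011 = 1492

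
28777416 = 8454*3404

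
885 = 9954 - 9069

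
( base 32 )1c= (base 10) 44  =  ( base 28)1G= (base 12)38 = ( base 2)101100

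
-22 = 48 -70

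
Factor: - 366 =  - 2^1*3^1*61^1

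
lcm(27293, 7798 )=54586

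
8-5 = 3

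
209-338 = -129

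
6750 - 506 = 6244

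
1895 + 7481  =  9376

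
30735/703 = 30735/703 =43.72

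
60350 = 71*850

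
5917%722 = 141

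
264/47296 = 33/5912 = 0.01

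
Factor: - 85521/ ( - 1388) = 2^ ( - 2)*3^1 * 29^1 * 347^ ( - 1)*983^1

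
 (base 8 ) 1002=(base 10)514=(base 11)428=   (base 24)la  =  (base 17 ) 1D4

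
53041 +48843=101884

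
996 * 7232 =7203072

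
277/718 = 277/718 = 0.39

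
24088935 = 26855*897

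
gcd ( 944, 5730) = 2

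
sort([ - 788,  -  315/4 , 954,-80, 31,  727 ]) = [ - 788, - 80, - 315/4,  31, 727,954]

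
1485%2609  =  1485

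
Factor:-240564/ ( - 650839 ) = 2^2*3^1*7^( - 1) * 109^( - 1)*853^( - 1)*20047^1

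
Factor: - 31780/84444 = -35/93  =  - 3^( - 1 ) * 5^1*7^1*31^(  -  1 )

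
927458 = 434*2137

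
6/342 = 1/57 = 0.02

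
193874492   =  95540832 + 98333660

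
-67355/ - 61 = 67355/61 = 1104.18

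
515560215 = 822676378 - 307116163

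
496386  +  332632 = 829018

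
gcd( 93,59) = 1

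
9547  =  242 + 9305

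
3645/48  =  1215/16 = 75.94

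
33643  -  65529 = -31886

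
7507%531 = 73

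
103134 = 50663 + 52471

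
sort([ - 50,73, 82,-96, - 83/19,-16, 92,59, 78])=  [  -  96, - 50, - 16, - 83/19, 59, 73,78,82, 92 ] 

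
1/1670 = 1/1670 = 0.00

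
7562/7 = 7562/7 = 1080.29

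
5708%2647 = 414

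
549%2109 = 549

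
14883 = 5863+9020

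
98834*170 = 16801780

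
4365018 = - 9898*( - 441 )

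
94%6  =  4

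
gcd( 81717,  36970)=1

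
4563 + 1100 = 5663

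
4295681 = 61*70421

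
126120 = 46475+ 79645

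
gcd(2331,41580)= 63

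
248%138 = 110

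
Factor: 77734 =2^1*38867^1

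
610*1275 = 777750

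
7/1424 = 7/1424 = 0.00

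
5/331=5/331 = 0.02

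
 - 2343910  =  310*(- 7561 ) 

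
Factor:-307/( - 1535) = 5^( - 1 ) = 1/5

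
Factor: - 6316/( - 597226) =2^1 * 7^( - 1 )*29^( - 1)*1471^ ( - 1 )*1579^1=3158/298613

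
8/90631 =8/90631 = 0.00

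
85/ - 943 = - 85/943 = - 0.09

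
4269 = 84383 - 80114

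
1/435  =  1/435  =  0.00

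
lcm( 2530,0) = 0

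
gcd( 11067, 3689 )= 3689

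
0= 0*616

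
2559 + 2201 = 4760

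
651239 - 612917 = 38322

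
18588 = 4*4647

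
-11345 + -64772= -76117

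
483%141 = 60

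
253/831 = 253/831 = 0.30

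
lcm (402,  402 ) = 402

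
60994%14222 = 4106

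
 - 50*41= - 2050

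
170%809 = 170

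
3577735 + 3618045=7195780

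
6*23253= 139518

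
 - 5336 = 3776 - 9112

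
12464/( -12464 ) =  - 1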